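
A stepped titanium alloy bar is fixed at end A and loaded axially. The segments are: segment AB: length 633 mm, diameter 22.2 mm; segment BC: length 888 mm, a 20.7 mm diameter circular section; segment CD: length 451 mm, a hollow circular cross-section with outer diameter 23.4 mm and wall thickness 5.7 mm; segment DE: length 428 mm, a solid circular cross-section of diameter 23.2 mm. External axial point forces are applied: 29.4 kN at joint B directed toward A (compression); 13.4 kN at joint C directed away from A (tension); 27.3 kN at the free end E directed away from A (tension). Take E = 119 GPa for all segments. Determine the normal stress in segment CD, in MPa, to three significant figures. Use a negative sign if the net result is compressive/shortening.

Internal axial forces (sectioning from the free end, tension +): N_DE = 27.3 kN, N_CD = 27.3 kN, N_BC = 40.7 kN, N_AB = 11.3 kN.
A_CD = 317 mm².
σ_CD = N_CD/A_CD = 27300/317 = 86.13 MPa.

86.1 MPa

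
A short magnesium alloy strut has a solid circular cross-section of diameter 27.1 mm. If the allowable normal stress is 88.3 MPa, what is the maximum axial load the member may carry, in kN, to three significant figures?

50.9 kN

A = 576.8 mm².
P_max = σ_allow · A = 88.3 · 576.8 = 50930 N = 50.93 kN.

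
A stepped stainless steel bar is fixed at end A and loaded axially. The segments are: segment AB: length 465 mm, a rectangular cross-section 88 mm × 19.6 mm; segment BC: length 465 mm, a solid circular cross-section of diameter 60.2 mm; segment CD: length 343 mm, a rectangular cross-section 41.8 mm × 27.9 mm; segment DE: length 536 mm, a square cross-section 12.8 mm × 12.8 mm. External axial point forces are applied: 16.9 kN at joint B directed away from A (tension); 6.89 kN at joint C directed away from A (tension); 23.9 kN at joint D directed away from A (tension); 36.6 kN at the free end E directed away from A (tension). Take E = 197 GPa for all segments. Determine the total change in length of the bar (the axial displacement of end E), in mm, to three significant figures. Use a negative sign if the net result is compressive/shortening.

0.869 mm

Internal axial forces (sectioning from the free end, tension +): N_DE = 36.6 kN, N_CD = 60.5 kN, N_BC = 67.39 kN, N_AB = 84.29 kN.
A_AB = 1725 mm².
A_BC = 2846 mm².
A_CD = 1166 mm².
A_DE = 163.8 mm².
δ_AB = 84290·465/(1725·197000) = 0.1154 mm
δ_BC = 67390·465/(2846·197000) = 0.05589 mm
δ_CD = 60500·343/(1166·197000) = 0.09032 mm
δ_DE = 36600·536/(163.8·197000) = 0.6078 mm
δ = Σδ_i = 0.8694 mm.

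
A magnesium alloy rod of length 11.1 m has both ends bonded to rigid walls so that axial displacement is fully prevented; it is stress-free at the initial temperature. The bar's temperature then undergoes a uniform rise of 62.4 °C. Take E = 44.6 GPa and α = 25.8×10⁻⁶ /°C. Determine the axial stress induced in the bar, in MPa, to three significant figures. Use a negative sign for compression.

-71.8 MPa

Free thermal expansion αLΔT = 25.8e-6 · 11100 · 62.4 = 17.87 mm.
The walls impose strain ε = −(17.87)/11100 = -1.6099e-03; σ = Eε = 44600 · -1.6099e-03 = -71.8 MPa.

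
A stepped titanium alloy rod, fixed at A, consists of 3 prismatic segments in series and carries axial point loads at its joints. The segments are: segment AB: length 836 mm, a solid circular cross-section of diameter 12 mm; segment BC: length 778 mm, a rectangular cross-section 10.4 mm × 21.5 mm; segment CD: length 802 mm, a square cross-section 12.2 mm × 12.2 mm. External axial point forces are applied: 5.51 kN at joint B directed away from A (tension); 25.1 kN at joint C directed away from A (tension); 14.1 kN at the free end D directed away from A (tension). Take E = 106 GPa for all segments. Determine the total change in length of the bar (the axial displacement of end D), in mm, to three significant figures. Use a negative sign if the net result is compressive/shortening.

5.12 mm

Internal axial forces (sectioning from the free end, tension +): N_CD = 14.1 kN, N_BC = 39.2 kN, N_AB = 44.71 kN.
A_AB = 113.1 mm².
A_BC = 223.6 mm².
A_CD = 148.8 mm².
δ_AB = 44710·836/(113.1·106000) = 3.118 mm
δ_BC = 39200·778/(223.6·106000) = 1.287 mm
δ_CD = 14100·802/(148.8·106000) = 0.7168 mm
δ = Σδ_i = 5.121 mm.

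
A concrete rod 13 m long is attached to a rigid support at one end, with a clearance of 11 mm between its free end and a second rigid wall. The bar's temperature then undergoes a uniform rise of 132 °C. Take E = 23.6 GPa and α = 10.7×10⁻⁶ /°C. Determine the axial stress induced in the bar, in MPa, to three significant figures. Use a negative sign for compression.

Free thermal expansion αLΔT = 10.7e-6 · 13000 · 132 = 18.36 mm.
The walls engage after the gap closes; constrained expansion = 18.36 − 11 = 7.361 mm.
The walls impose strain ε = −(7.361)/13000 = -5.6625e-04; σ = Eε = 23600 · -5.6625e-04 = -13.36 MPa.

-13.4 MPa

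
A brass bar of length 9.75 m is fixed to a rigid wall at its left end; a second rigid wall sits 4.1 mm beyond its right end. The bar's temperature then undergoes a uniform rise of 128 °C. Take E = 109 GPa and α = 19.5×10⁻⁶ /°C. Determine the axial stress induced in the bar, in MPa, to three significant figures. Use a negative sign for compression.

-226 MPa

Free thermal expansion αLΔT = 19.5e-6 · 9750 · 128 = 24.34 mm.
The walls engage after the gap closes; constrained expansion = 24.34 − 4.1 = 20.24 mm.
The walls impose strain ε = −(20.24)/9750 = -2.0755e-03; σ = Eε = 109000 · -2.0755e-03 = -226.2 MPa.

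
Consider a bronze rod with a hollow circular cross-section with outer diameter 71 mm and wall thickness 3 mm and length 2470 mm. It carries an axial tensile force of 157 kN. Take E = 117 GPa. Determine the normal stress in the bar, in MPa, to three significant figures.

245 MPa

A = 640.9 mm².
σ = N/A = 157000/640.9 = 245 MPa.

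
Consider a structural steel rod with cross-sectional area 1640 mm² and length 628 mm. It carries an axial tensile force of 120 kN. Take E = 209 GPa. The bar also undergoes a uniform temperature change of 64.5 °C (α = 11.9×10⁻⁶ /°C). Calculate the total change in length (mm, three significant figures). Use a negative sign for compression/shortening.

0.702 mm

δ_mech = NL/(AE) = 120000·628/(1640·209000) = 0.2199 mm.
δ_thermal = αLΔT = 11.9e-6·628·64.5 = 0.482 mm.
δ = δ_mech + δ_thermal = 0.7019 mm.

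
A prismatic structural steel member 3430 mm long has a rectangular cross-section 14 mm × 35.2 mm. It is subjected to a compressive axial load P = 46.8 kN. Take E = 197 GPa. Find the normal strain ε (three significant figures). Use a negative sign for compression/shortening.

-4.82e-04

A = 492.8 mm².
σ = N/A = -94.97 MPa; ε = σ/E = -94.97/197000 = -4.821e-04.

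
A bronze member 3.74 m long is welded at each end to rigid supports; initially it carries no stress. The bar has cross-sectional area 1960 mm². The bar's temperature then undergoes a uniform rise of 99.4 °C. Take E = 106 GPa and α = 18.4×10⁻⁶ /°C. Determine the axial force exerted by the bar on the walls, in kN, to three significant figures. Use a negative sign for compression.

-380 kN

Free thermal expansion αLΔT = 18.4e-6 · 3740 · 99.4 = 6.84 mm.
The walls impose strain ε = −(6.84)/3740 = -1.8290e-03; σ = Eε = 106000 · -1.8290e-03 = -193.9 MPa.
Wall reaction R = σ·A = -193.9·1960 = -380000 N = -380 kN.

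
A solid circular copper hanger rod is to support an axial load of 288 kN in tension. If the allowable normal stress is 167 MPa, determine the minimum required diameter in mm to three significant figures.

46.9 mm

Required area A ≥ P/σ_allow = 288000/167 = 1725 mm².
For a solid circular section, d ≥ √(4A/π) = 46.86 mm.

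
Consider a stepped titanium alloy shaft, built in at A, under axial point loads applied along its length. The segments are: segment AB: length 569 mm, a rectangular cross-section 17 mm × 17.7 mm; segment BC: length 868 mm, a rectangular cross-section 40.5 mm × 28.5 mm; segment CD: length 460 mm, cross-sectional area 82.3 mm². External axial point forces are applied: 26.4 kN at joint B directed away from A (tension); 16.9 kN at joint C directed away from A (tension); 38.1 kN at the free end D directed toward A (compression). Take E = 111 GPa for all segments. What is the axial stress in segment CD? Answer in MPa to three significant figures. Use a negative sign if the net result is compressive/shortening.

Internal axial forces (sectioning from the free end, tension +): N_CD = -38.1 kN, N_BC = -21.2 kN, N_AB = 5.2 kN.
σ_CD = N_CD/A_CD = -38100/82.3 = -462.9 MPa.

-463 MPa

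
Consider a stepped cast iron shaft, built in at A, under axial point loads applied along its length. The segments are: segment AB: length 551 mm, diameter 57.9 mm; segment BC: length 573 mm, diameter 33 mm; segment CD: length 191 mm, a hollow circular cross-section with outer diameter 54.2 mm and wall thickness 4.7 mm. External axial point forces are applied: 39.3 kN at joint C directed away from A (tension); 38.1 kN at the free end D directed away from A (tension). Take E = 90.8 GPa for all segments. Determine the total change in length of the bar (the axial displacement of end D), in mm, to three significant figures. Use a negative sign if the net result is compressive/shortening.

0.859 mm

Internal axial forces (sectioning from the free end, tension +): N_CD = 38.1 kN, N_BC = 77.4 kN, N_AB = 77.4 kN.
A_AB = 2633 mm².
A_BC = 855.3 mm².
A_CD = 730.9 mm².
δ_AB = 77400·551/(2633·90800) = 0.1784 mm
δ_BC = 77400·573/(855.3·90800) = 0.5711 mm
δ_CD = 38100·191/(730.9·90800) = 0.1097 mm
δ = Σδ_i = 0.8591 mm.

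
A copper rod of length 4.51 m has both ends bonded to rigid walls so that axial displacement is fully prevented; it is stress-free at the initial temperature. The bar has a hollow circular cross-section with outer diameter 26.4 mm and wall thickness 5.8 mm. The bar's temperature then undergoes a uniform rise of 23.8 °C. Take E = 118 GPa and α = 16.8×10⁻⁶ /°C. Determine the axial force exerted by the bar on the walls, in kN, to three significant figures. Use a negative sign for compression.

Free thermal expansion αLΔT = 16.8e-6 · 4510 · 23.8 = 1.803 mm.
The walls impose strain ε = −(1.803)/4510 = -3.9984e-04; σ = Eε = 118000 · -3.9984e-04 = -47.18 MPa.
Wall reaction R = σ·A = -47.18·375.4 = -17710 N = -17.71 kN.

-17.7 kN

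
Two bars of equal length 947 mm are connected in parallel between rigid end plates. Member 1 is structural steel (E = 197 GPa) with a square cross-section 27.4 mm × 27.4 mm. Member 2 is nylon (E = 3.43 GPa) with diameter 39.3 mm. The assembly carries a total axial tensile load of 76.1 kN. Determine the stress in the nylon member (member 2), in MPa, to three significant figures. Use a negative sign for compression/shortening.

1.72 MPa

A_1 = 750.8 mm².
A_2 = 1213 mm².
Equal strain + equilibrium ⇒ each member carries load in proportion to AE: A₁E₁ = 147900000 N, A₂E₂ = 4161000 N, ΣAE = 152100000 N.
σ₂ = P·E₂/ΣAE = 76100·3430/152100000 = 1.717 MPa.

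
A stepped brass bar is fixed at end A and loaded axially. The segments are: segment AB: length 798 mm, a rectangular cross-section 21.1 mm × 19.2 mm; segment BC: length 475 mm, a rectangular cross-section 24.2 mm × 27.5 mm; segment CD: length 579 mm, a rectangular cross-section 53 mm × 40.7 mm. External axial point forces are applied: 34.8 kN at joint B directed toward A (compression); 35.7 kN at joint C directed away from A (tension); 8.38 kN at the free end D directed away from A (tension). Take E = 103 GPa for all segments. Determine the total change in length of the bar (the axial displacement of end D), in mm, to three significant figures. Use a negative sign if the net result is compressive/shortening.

Internal axial forces (sectioning from the free end, tension +): N_CD = 8.38 kN, N_BC = 44.08 kN, N_AB = 9.28 kN.
A_AB = 405.1 mm².
A_BC = 665.5 mm².
A_CD = 2157 mm².
δ_AB = 9280·798/(405.1·103000) = 0.1775 mm
δ_BC = 44080·475/(665.5·103000) = 0.3055 mm
δ_CD = 8380·579/(2157·103000) = 0.02184 mm
δ = Σδ_i = 0.5048 mm.

0.505 mm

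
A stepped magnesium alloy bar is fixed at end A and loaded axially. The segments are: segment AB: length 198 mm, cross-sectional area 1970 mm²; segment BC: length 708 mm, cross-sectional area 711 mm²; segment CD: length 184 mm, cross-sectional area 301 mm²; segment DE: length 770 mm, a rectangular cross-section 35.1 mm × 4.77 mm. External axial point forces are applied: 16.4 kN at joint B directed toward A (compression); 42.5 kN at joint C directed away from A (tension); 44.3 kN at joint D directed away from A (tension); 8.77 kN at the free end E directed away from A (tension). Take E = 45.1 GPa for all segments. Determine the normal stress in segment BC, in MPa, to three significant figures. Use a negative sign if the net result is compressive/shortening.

Internal axial forces (sectioning from the free end, tension +): N_DE = 8.77 kN, N_CD = 53.07 kN, N_BC = 95.57 kN, N_AB = 79.17 kN.
σ_BC = N_BC/A_BC = 95570/711 = 134.4 MPa.

134 MPa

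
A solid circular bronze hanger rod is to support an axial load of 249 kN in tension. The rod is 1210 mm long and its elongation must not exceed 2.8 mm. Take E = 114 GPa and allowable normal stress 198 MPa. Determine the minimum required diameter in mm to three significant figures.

40.0 mm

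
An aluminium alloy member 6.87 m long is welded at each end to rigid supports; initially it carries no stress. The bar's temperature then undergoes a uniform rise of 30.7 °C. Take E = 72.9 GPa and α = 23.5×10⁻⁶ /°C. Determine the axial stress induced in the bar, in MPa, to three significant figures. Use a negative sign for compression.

-52.6 MPa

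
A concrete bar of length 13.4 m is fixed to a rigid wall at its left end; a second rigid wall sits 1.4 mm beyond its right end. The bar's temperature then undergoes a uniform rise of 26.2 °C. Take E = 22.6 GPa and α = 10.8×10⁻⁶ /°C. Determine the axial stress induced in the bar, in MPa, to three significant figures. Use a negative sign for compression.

Free thermal expansion αLΔT = 10.8e-6 · 13400 · 26.2 = 3.792 mm.
The walls engage after the gap closes; constrained expansion = 3.792 − 1.4 = 2.392 mm.
The walls impose strain ε = −(2.392)/13400 = -1.7848e-04; σ = Eε = 22600 · -1.7848e-04 = -4.034 MPa.

-4.03 MPa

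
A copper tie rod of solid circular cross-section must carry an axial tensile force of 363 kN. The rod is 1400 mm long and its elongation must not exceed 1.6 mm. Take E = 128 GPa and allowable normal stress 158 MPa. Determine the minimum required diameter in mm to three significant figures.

Required area A ≥ P/σ_allow = 363000/158 = 2297 mm².
For a solid circular section, d ≥ √(4A/π) = 54.09 mm.
Elongation limit: A ≥ PL/(Eδ_allow) = 363000·1400/(128000·1.6) = 2481 mm² ⇒ d ≥ 56.21 mm.
The elongation limit governs.

56.2 mm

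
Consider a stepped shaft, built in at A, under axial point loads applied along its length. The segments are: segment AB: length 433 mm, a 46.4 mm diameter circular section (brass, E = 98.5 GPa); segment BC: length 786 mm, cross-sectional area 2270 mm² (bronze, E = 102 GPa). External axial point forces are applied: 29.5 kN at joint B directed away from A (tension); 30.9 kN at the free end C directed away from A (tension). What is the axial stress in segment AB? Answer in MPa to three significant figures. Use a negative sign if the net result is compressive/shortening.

35.7 MPa

Internal axial forces (sectioning from the free end, tension +): N_BC = 30.9 kN, N_AB = 60.4 kN.
A_AB = 1691 mm².
σ_AB = N_AB/A_AB = 60400/1691 = 35.72 MPa.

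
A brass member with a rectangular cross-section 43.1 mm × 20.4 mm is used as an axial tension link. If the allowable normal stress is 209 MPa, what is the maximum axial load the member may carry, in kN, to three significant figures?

A = 879.2 mm².
P_max = σ_allow · A = 209 · 879.2 = 183800 N = 183.8 kN.

184 kN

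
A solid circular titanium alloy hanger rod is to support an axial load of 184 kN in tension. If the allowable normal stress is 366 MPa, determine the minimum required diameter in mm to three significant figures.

25.3 mm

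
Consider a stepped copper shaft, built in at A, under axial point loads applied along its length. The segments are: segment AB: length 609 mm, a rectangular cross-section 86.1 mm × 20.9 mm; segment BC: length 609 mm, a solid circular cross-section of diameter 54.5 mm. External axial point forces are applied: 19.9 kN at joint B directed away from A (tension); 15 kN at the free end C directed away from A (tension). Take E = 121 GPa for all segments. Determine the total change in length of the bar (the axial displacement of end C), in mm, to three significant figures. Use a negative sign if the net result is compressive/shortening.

Internal axial forces (sectioning from the free end, tension +): N_BC = 15 kN, N_AB = 34.9 kN.
A_AB = 1799 mm².
A_BC = 2333 mm².
δ_AB = 34900·609/(1799·121000) = 0.09761 mm
δ_BC = 15000·609/(2333·121000) = 0.03236 mm
δ = Σδ_i = 0.13 mm.

0.130 mm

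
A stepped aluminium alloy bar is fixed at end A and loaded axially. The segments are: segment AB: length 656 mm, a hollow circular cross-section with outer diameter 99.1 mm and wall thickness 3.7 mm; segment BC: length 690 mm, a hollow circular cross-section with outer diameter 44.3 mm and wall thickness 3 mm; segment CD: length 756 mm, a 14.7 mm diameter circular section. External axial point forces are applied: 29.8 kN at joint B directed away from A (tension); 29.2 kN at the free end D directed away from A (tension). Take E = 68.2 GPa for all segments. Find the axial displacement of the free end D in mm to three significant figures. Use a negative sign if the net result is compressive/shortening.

3.18 mm

Internal axial forces (sectioning from the free end, tension +): N_CD = 29.2 kN, N_BC = 29.2 kN, N_AB = 59 kN.
A_AB = 1109 mm².
A_BC = 389.2 mm².
A_CD = 169.7 mm².
δ_AB = 59000·656/(1109·68200) = 0.5118 mm
δ_BC = 29200·690/(389.2·68200) = 0.759 mm
δ_CD = 29200·756/(169.7·68200) = 1.907 mm
δ = Σδ_i = 3.178 mm.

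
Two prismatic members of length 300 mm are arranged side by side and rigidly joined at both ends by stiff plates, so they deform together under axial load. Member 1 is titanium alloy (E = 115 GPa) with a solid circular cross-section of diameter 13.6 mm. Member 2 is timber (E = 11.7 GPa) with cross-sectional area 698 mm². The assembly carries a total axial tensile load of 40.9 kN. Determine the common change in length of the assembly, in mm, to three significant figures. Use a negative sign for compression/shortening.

0.493 mm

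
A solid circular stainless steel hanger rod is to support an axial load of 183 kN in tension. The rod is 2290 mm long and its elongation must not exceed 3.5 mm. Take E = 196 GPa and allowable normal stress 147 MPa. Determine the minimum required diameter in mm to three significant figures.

Required area A ≥ P/σ_allow = 183000/147 = 1245 mm².
For a solid circular section, d ≥ √(4A/π) = 39.81 mm.
Elongation limit: A ≥ PL/(Eδ_allow) = 183000·2290/(196000·3.5) = 610.9 mm² ⇒ d ≥ 27.89 mm.
The stress limit governs.

39.8 mm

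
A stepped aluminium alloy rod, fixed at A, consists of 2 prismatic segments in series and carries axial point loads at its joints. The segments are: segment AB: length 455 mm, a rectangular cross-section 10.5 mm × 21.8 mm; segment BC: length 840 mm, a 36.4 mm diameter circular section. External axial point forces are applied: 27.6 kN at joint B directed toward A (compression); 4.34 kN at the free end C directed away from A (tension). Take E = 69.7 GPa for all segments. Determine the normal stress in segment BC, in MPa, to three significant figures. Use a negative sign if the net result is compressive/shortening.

Internal axial forces (sectioning from the free end, tension +): N_BC = 4.34 kN, N_AB = -23.26 kN.
A_BC = 1041 mm².
σ_BC = N_BC/A_BC = 4340/1041 = 4.171 MPa.

4.17 MPa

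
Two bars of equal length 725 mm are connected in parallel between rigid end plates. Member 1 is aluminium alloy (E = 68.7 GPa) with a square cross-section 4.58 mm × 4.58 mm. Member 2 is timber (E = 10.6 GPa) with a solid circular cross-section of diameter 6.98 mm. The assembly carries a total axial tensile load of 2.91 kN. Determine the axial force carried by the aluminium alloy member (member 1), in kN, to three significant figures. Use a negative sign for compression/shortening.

A_1 = 20.98 mm².
A_2 = 38.26 mm².
Equal strain + equilibrium ⇒ each member carries load in proportion to AE: A₁E₁ = 1441000 N, A₂E₂ = 405600 N, ΣAE = 1847000 N.
F₁ = P·A₁E₁/ΣAE = 2910·1441000/1847000 = 2271 N.

2.27 kN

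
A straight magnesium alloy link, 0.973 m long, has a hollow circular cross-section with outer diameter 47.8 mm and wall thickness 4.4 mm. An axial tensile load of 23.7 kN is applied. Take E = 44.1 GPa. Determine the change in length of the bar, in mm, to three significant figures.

A = 599.9 mm².
δ_mech = NL/(AE) = 23700·973/(599.9·44100) = 0.8716 mm.

0.872 mm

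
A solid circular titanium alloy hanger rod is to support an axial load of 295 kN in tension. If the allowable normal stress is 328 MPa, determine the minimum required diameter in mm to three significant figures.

Required area A ≥ P/σ_allow = 295000/328 = 899.4 mm².
For a solid circular section, d ≥ √(4A/π) = 33.84 mm.

33.8 mm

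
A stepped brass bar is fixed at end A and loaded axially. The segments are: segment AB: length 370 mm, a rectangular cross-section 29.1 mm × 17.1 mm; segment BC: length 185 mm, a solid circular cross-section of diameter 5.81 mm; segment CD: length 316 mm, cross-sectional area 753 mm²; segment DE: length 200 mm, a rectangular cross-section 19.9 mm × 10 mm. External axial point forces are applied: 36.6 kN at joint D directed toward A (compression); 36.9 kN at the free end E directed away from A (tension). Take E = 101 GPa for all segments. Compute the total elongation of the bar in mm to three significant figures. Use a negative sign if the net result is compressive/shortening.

0.391 mm

Internal axial forces (sectioning from the free end, tension +): N_DE = 36.9 kN, N_CD = 0.3 kN, N_BC = 0.3 kN, N_AB = 0.3 kN.
A_AB = 497.6 mm².
A_BC = 26.51 mm².
A_DE = 199 mm².
δ_AB = 300·370/(497.6·101000) = 0.002209 mm
δ_BC = 300·185/(26.51·101000) = 0.02073 mm
δ_CD = 300·316/(753·101000) = 0.001246 mm
δ_DE = 36900·200/(199·101000) = 0.3672 mm
δ = Σδ_i = 0.3914 mm.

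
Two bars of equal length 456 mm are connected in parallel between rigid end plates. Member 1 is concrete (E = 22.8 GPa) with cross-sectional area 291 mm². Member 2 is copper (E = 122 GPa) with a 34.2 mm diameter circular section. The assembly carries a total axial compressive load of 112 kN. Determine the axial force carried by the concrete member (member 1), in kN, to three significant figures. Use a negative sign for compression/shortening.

A_2 = 918.6 mm².
Equal strain + equilibrium ⇒ each member carries load in proportion to AE: A₁E₁ = 6635000 N, A₂E₂ = 112100000 N, ΣAE = 118700000 N.
F₁ = P·A₁E₁/ΣAE = -112000·6635000/118700000 = -6260 N.

-6.26 kN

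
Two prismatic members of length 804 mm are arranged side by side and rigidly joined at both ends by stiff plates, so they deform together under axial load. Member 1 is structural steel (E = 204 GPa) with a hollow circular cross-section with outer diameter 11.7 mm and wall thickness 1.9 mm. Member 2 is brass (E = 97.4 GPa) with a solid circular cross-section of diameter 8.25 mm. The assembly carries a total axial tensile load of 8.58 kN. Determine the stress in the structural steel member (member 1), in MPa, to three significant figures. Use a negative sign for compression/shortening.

A_1 = 58.5 mm².
A_2 = 53.46 mm².
Equal strain + equilibrium ⇒ each member carries load in proportion to AE: A₁E₁ = 11930000 N, A₂E₂ = 5207000 N, ΣAE = 17140000 N.
σ₁ = P·E₁/ΣAE = 8580·204000/17140000 = 102.1 MPa.

102 MPa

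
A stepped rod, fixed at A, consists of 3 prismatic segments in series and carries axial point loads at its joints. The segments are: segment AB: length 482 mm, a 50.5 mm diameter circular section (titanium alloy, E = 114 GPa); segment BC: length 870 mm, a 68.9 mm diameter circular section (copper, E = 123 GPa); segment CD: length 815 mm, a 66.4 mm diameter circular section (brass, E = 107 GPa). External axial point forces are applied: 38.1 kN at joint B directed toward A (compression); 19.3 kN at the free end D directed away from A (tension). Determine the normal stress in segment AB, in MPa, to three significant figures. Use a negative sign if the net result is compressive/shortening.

-9.39 MPa

Internal axial forces (sectioning from the free end, tension +): N_CD = 19.3 kN, N_BC = 19.3 kN, N_AB = -18.8 kN.
A_AB = 2003 mm².
σ_AB = N_AB/A_AB = -18800/2003 = -9.386 MPa.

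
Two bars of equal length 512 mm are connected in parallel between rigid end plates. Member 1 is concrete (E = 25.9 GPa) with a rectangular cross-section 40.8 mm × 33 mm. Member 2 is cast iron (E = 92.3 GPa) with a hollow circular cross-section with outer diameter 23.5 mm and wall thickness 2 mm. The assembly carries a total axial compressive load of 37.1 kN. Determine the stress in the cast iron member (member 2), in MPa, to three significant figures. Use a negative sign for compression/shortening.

A_1 = 1346 mm².
A_2 = 135.1 mm².
Equal strain + equilibrium ⇒ each member carries load in proportion to AE: A₁E₁ = 34870000 N, A₂E₂ = 12470000 N, ΣAE = 47340000 N.
σ₂ = P·E₂/ΣAE = -37100·92300/47340000 = -72.33 MPa.

-72.3 MPa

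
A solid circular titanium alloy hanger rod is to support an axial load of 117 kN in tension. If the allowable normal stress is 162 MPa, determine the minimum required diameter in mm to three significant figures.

30.3 mm

Required area A ≥ P/σ_allow = 117000/162 = 722.2 mm².
For a solid circular section, d ≥ √(4A/π) = 30.32 mm.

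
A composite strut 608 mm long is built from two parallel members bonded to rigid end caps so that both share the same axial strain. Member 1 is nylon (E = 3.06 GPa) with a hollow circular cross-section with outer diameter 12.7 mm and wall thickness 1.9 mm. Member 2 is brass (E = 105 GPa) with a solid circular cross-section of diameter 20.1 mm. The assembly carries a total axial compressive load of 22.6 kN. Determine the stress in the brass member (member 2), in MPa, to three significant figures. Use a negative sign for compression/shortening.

A_1 = 64.47 mm².
A_2 = 317.3 mm².
Equal strain + equilibrium ⇒ each member carries load in proportion to AE: A₁E₁ = 197300 N, A₂E₂ = 33320000 N, ΣAE = 33510000 N.
σ₂ = P·E₂/ΣAE = -22600·105000/33510000 = -70.8 MPa.

-70.8 MPa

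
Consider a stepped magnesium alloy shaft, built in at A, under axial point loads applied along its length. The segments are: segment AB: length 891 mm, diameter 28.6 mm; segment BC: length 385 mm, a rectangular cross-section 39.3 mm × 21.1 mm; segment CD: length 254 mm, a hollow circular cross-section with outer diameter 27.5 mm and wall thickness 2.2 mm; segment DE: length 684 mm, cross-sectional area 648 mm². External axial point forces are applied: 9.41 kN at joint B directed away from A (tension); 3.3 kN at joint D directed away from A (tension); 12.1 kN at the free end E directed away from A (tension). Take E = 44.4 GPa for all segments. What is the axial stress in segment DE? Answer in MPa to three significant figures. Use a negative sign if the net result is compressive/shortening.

18.7 MPa

Internal axial forces (sectioning from the free end, tension +): N_DE = 12.1 kN, N_CD = 15.4 kN, N_BC = 15.4 kN, N_AB = 24.81 kN.
σ_DE = N_DE/A_DE = 12100/648 = 18.67 MPa.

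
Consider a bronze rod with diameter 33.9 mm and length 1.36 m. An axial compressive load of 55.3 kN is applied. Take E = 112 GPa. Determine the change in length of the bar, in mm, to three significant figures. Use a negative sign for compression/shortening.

-0.744 mm

A = 902.6 mm².
δ_mech = NL/(AE) = -55300·1360/(902.6·112000) = -0.744 mm.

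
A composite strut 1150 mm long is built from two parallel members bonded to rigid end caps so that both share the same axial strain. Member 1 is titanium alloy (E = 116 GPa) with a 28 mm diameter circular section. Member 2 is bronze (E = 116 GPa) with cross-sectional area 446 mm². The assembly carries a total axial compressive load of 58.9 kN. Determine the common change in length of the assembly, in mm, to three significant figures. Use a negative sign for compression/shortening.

A_1 = 615.8 mm².
Equal strain + equilibrium ⇒ each member carries load in proportion to AE: A₁E₁ = 71430000 N, A₂E₂ = 51740000 N, ΣAE = 123200000 N.
δ = PL/ΣAE = -58900·1150/123200000 = -0.55 mm.

-0.550 mm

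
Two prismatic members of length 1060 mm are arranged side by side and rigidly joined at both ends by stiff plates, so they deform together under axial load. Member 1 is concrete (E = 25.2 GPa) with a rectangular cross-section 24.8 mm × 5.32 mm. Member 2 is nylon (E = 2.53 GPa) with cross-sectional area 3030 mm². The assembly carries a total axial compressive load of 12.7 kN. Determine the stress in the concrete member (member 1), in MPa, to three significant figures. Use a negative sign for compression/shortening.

A_1 = 131.9 mm².
Equal strain + equilibrium ⇒ each member carries load in proportion to AE: A₁E₁ = 3325000 N, A₂E₂ = 7666000 N, ΣAE = 10990000 N.
σ₁ = P·E₁/ΣAE = -12700·25200/10990000 = -29.12 MPa.

-29.1 MPa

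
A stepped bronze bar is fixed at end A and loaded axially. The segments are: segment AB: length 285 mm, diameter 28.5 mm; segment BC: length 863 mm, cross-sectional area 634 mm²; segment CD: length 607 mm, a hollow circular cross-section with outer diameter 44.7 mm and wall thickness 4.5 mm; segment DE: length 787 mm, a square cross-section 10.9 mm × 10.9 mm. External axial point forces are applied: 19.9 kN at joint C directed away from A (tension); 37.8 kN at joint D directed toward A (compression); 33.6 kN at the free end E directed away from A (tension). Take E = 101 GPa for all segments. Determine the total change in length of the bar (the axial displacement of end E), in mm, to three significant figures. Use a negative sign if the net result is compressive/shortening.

Internal axial forces (sectioning from the free end, tension +): N_DE = 33.6 kN, N_CD = -4.2 kN, N_BC = 15.7 kN, N_AB = 15.7 kN.
A_AB = 637.9 mm².
A_CD = 568.3 mm².
A_DE = 118.8 mm².
δ_AB = 15700·285/(637.9·101000) = 0.06945 mm
δ_BC = 15700·863/(634·101000) = 0.2116 mm
δ_CD = -4200·607/(568.3·101000) = -0.04441 mm
δ_DE = 33600·787/(118.8·101000) = 2.204 mm
δ = Σδ_i = 2.44 mm.

2.44 mm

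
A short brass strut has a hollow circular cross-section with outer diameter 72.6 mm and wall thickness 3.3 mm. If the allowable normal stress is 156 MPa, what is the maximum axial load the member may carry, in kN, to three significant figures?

A = 718.5 mm².
P_max = σ_allow · A = 156 · 718.5 = 112100 N = 112.1 kN.

112 kN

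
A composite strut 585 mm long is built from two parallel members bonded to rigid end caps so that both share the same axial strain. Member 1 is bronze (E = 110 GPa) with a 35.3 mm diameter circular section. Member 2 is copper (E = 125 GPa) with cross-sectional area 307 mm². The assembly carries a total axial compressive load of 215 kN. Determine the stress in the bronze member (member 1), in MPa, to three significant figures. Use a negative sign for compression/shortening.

-162 MPa

A_1 = 978.7 mm².
Equal strain + equilibrium ⇒ each member carries load in proportion to AE: A₁E₁ = 107700000 N, A₂E₂ = 38380000 N, ΣAE = 146000000 N.
σ₁ = P·E₁/ΣAE = -215000·110000/146000000 = -162 MPa.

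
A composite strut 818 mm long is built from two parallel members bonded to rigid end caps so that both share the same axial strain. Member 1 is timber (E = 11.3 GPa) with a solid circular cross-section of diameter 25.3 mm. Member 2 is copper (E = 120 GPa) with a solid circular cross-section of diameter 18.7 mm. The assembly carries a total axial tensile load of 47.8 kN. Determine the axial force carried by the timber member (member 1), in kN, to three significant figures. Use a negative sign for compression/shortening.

7.03 kN

A_1 = 502.7 mm².
A_2 = 274.6 mm².
Equal strain + equilibrium ⇒ each member carries load in proportion to AE: A₁E₁ = 5681000 N, A₂E₂ = 32960000 N, ΣAE = 38640000 N.
F₁ = P·A₁E₁/ΣAE = 47800·5681000/38640000 = 7028 N.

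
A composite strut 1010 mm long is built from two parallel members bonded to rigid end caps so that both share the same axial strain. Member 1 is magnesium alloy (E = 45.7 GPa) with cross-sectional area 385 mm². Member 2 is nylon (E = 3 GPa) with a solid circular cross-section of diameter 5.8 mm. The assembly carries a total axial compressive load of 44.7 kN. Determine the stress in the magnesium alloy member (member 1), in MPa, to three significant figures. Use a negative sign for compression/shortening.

A_2 = 26.42 mm².
Equal strain + equilibrium ⇒ each member carries load in proportion to AE: A₁E₁ = 17590000 N, A₂E₂ = 79260 N, ΣAE = 17670000 N.
σ₁ = P·E₁/ΣAE = -44700·45700/17670000 = -115.6 MPa.

-116 MPa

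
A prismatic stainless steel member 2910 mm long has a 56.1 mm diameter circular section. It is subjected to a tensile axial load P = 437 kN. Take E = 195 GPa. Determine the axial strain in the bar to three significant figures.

9.07e-04

A = 2472 mm².
σ = N/A = 176.8 MPa; ε = σ/E = 176.8/195000 = 9.066e-04.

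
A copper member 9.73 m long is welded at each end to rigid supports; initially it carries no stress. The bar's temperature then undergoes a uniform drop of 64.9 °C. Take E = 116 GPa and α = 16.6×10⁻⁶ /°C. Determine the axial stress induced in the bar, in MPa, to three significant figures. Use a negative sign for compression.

Free thermal expansion αLΔT = 16.6e-6 · 9730 · -64.9 = -10.48 mm.
The walls impose strain ε = −(-10.48)/9730 = 1.0773e-03; σ = Eε = 116000 · 1.0773e-03 = 125 MPa.

125 MPa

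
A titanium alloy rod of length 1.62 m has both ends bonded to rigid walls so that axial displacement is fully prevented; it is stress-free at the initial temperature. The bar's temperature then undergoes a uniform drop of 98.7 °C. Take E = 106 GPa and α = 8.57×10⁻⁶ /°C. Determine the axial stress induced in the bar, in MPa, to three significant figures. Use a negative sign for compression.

89.7 MPa

Free thermal expansion αLΔT = 8.57e-6 · 1620 · -98.7 = -1.37 mm.
The walls impose strain ε = −(-1.37)/1620 = 8.4586e-04; σ = Eε = 106000 · 8.4586e-04 = 89.66 MPa.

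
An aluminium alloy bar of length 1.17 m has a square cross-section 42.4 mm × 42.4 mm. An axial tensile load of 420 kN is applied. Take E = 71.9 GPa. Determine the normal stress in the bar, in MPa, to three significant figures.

A = 1798 mm².
σ = N/A = 420000/1798 = 233.6 MPa.

234 MPa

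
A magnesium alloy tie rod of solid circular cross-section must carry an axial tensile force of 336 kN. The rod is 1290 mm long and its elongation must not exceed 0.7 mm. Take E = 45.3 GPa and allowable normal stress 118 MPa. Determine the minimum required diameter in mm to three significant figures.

Required area A ≥ P/σ_allow = 336000/118 = 2847 mm².
For a solid circular section, d ≥ √(4A/π) = 60.21 mm.
Elongation limit: A ≥ PL/(Eδ_allow) = 336000·1290/(45300·0.7) = 13670 mm² ⇒ d ≥ 131.9 mm.
The elongation limit governs.

132 mm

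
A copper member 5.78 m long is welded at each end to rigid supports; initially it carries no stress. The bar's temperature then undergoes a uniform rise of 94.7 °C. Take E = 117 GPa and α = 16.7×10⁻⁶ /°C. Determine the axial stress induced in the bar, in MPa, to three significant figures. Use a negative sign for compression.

Free thermal expansion αLΔT = 16.7e-6 · 5780 · 94.7 = 9.141 mm.
The walls impose strain ε = −(9.141)/5780 = -1.5815e-03; σ = Eε = 117000 · -1.5815e-03 = -185 MPa.

-185 MPa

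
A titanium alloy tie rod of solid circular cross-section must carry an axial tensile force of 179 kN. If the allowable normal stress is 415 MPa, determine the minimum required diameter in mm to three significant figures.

23.4 mm

Required area A ≥ P/σ_allow = 179000/415 = 431.3 mm².
For a solid circular section, d ≥ √(4A/π) = 23.43 mm.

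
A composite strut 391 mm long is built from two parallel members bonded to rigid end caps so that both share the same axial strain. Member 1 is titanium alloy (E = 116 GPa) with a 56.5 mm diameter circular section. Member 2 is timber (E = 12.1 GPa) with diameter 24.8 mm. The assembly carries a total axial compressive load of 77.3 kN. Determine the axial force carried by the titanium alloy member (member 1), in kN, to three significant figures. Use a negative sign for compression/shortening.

A_1 = 2507 mm².
A_2 = 483.1 mm².
Equal strain + equilibrium ⇒ each member carries load in proportion to AE: A₁E₁ = 290800000 N, A₂E₂ = 5845000 N, ΣAE = 296700000 N.
F₁ = P·A₁E₁/ΣAE = -77300·290800000/296700000 = -75780 N.

-75.8 kN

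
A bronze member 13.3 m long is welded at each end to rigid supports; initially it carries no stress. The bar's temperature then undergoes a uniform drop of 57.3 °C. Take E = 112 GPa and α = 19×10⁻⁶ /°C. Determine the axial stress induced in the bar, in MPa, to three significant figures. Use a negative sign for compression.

122 MPa

Free thermal expansion αLΔT = 19e-6 · 13300 · -57.3 = -14.48 mm.
The walls impose strain ε = −(-14.48)/13300 = 1.0887e-03; σ = Eε = 112000 · 1.0887e-03 = 121.9 MPa.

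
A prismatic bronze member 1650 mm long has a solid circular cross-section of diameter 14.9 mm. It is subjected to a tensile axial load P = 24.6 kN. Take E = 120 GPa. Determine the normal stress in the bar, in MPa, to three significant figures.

141 MPa

A = 174.4 mm².
σ = N/A = 24600/174.4 = 141.1 MPa.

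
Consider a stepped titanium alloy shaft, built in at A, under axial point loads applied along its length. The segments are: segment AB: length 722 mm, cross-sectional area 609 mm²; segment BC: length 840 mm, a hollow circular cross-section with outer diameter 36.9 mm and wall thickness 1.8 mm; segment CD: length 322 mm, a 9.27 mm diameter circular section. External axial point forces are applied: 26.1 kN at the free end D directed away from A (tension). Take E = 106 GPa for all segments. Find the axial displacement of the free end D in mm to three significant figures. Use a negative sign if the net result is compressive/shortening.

Internal axial forces (sectioning from the free end, tension +): N_CD = 26.1 kN, N_BC = 26.1 kN, N_AB = 26.1 kN.
A_BC = 198.5 mm².
A_CD = 67.49 mm².
δ_AB = 26100·722/(609·106000) = 0.2919 mm
δ_BC = 26100·840/(198.5·106000) = 1.042 mm
δ_CD = 26100·322/(67.49·106000) = 1.175 mm
δ = Σδ_i = 2.509 mm.

2.51 mm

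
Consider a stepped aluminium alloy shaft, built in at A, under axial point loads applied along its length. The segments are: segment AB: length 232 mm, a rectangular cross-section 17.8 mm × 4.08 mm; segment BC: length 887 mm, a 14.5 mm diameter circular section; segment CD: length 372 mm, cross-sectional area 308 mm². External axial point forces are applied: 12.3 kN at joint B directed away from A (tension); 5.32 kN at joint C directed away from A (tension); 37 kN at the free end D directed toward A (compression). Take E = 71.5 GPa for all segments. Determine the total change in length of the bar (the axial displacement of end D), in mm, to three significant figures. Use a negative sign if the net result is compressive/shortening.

Internal axial forces (sectioning from the free end, tension +): N_CD = -37 kN, N_BC = -31.68 kN, N_AB = -19.38 kN.
A_AB = 72.62 mm².
A_BC = 165.1 mm².
δ_AB = -19380·232/(72.62·71500) = -0.8659 mm
δ_BC = -31680·887/(165.1·71500) = -2.38 mm
δ_CD = -37000·372/(308·71500) = -0.625 mm
δ = Σδ_i = -3.871 mm.

-3.87 mm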